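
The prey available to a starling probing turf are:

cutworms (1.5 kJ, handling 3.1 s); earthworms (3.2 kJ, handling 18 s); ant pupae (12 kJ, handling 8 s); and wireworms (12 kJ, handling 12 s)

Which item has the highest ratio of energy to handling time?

ant pupae

In descending order of E/h:
ant pupae: 12/8 = 1.5 kJ/s
wireworms: 12/12 = 1 kJ/s
cutworms: 1.5/3.1 = 0.484 kJ/s
earthworms: 3.2/18 = 0.178 kJ/s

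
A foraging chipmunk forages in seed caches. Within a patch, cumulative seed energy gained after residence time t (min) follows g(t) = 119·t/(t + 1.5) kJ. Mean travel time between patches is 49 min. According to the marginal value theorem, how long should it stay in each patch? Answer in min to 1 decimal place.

Optimal t* satisfies g'(t*) = g(t*)/(T + t*).
g'(t) = 119·1.5/(t + 1.5)². Setting 119·1.5/(t+1.5)² = 119t/[(t+1.5)(49+t)] gives 1.5(49+t) = t(t+1.5), so t² = 1.5×49 = 73.5.
t* = √73.5 = 8.573 min.

8.6 min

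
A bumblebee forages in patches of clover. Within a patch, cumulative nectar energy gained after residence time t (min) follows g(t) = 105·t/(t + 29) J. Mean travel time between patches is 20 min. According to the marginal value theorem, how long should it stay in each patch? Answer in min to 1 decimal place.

24.1 min

Optimal t* satisfies g'(t*) = g(t*)/(T + t*).
g'(t) = 105·29/(t + 29)². Setting 105·29/(t+29)² = 105t/[(t+29)(20+t)] gives 29(20+t) = t(t+29), so t² = 29×20 = 580.
t* = √580 = 24.08 min.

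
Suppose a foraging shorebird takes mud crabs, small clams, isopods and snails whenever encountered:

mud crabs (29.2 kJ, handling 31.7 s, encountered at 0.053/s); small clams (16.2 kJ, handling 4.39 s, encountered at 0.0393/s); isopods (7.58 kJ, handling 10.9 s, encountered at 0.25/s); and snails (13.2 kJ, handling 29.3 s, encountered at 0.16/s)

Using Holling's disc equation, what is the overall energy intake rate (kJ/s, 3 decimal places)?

R = (0.053×29.2 + 0.0393×16.2 + 0.25×7.58 + 0.16×13.2) / (1 + 0.053×31.7 + 0.0393×4.39 + 0.25×10.9 + 0.16×29.3) = 6.191/10.27 = 0.6031 kJ/s.

0.603 kJ/s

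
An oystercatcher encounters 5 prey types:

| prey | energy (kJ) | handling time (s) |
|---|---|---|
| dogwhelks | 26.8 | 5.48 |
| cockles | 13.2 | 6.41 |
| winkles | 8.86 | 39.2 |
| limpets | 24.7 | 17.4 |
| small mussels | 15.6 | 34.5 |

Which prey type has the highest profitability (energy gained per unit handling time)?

dogwhelks

In descending order of E/h:
dogwhelks: 26.8/5.48 = 4.89 kJ/s
cockles: 13.2/6.41 = 2.06 kJ/s
limpets: 24.7/17.4 = 1.42 kJ/s
small mussels: 15.6/34.5 = 0.452 kJ/s
winkles: 8.86/39.2 = 0.226 kJ/s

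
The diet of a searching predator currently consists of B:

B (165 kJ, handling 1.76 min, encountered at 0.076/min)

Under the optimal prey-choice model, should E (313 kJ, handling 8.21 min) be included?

Current rate: (0.076×165)/(1 + 0.076×1.76) = 11.06 kJ/min.
Profitability of E: 313/8.21 = 38.12 kJ/min.
38.12 > 11.06, so adding E raises the average — include it.

Yes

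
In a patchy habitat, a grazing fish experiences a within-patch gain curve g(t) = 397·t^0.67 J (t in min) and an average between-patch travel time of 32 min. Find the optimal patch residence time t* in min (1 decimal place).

Optimal t* satisfies g'(t*) = g(t*)/(T + t*).
g'(t) = 0.67·397·t^-0.33. Setting 0.67·397·t^-0.33 = 397·t^0.67/(32+t) gives 0.67(32+t) = t, so 0.33·t = 0.67×32.
t* = 0.67×32/0.33 = 64.97 min.

65.0 min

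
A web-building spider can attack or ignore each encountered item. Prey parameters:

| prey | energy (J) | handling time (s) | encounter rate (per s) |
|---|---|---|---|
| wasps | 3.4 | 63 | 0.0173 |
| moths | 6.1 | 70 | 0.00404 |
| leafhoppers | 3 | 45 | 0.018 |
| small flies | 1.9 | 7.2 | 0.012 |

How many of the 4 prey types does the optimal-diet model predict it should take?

4

Profitabilities (E/h, J/s): small flies 0.264, moths 0.0871, leafhoppers 0.0667, wasps 0.054. Add prey in this order while the next type's profitability exceeds the intake rate on those already taken.
Rate on top 1: 0.02099. moths: 0.0871 > 0.02099 → include.
Rate on top 2: 0.03465. leafhoppers: 0.0667 > 0.03465 → include.
Rate on top 3: 0.04655. wasps: 0.054 > 0.04655 → include.
Optimal diet: small flies, moths, leafhoppers, wasps — 4 of 4 types.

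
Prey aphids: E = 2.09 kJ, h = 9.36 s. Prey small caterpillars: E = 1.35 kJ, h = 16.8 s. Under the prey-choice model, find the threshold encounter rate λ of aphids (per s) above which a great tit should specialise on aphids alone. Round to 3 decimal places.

0.060 per s

At the threshold, the rate on aphids alone equals the profitability of small caterpillars: λ·2.09/(1 + λ·9.36) = 1.35/16.8 = 0.08036.
Rearranging, λ(2.09 − 0.08036×9.36) = 0.08036, so λ = 0.08036/1.338 = 0.06006 per s.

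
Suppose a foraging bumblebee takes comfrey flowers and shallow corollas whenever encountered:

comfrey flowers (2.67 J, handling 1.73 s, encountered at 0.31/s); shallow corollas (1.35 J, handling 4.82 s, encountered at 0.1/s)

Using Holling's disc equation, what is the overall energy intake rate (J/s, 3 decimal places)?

0.477 J/s

Energy encountered per unit search time: 0.31×2.67 + 0.1×1.35 = 0.9627 J/s.
Handling time per unit search time: 0.31×1.73 + 0.1×4.82 = 1.018.
Rate = 0.9627/(1 + 1.018) = 0.477 J/s.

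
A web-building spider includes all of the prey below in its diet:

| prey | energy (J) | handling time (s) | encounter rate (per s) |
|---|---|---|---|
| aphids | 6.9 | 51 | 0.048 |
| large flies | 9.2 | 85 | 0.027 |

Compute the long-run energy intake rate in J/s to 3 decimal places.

Energy encountered per unit search time: 0.048×6.9 + 0.027×9.2 = 0.5796 J/s.
Handling time per unit search time: 0.048×51 + 0.027×85 = 4.743.
Rate = 0.5796/(1 + 4.743) = 0.1009 J/s.

0.101 J/s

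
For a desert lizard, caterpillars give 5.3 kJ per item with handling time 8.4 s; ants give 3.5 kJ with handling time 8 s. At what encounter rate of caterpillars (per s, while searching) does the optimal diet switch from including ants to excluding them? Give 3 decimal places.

The zero-one rule: include ants iff E₂/h₂ > λE₁/(1+λh₁). Equality gives the switch point.
λE₁h₂ = E₂ + λE₂h₁ ⇒ λ = E₂/(E₁h₂ − E₂h₁) = 3.5/(42.4 − 29.4) = 0.2692 per s.

0.269 per s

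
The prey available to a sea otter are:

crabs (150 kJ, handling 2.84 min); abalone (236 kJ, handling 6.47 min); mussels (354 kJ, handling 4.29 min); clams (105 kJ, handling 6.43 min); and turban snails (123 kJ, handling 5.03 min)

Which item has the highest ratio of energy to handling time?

Profitability E/h (kJ/min): crabs = 150/2.84 = 52.8, abalone = 236/6.47 = 36.5, mussels = 354/4.29 = 82.5, clams = 105/6.43 = 16.3, turban snails = 123/5.03 = 24.5.
Ranked: mussels > crabs > abalone > turban snails > clams.

mussels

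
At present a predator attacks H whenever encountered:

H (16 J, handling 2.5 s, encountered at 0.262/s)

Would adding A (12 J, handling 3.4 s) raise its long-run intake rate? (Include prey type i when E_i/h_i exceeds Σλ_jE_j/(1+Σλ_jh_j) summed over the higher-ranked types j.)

Yes

On H alone, R = ΣλE/(1+Σλh) = 4.192/1.655 = 2.533 J/s.
Profitability of A: 12/3.4 = 3.529 J/s.
Since 3.529 > R, including A increases the long-run rate.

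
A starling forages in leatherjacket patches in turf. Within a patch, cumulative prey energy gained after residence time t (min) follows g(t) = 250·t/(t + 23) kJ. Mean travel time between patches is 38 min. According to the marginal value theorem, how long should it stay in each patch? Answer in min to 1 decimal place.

29.6 min

Optimal t* satisfies g'(t*) = g(t*)/(T + t*).
g'(t) = 250·23/(t + 23)². Setting 250·23/(t+23)² = 250t/[(t+23)(38+t)] gives 23(38+t) = t(t+23), so t² = 23×38 = 874.
t* = √874 = 29.56 min.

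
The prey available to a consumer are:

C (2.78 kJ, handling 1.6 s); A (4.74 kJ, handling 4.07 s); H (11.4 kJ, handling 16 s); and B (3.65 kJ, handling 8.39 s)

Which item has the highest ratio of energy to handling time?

Profitability E/h (kJ/s): C = 2.78/1.6 = 1.74, A = 4.74/4.07 = 1.16, H = 11.4/16 = 0.713, B = 3.65/8.39 = 0.435.
Ranked: C > A > H > B.

C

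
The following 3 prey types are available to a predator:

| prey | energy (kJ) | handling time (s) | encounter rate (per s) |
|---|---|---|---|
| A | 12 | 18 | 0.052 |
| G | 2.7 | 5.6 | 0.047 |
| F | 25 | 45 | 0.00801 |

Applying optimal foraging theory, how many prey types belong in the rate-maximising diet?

3

Rank by E/h (kJ/s): A 0.667, F 0.556, G 0.482. Include each in turn until the next type's E/h falls below the running intake rate.
Rate on top 1: 0.3223. F: 0.556 > 0.3223 → include.
Rate on top 2: 0.3589. G: 0.482 > 0.3589 → include.
Optimal diet: A, F, G — 3 of 3 types.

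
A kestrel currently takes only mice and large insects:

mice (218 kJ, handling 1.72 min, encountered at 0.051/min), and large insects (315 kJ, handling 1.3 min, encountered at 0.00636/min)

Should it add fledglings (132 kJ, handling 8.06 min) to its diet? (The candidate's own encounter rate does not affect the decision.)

On mice and large insects alone, R = ΣλE/(1+Σλh) = 13.12/1.096 = 11.97 kJ/min.
Profitability of fledglings: 132/8.06 = 16.38 kJ/min.
16.38 > 11.97, so adding fledglings raises the average — include it.

Yes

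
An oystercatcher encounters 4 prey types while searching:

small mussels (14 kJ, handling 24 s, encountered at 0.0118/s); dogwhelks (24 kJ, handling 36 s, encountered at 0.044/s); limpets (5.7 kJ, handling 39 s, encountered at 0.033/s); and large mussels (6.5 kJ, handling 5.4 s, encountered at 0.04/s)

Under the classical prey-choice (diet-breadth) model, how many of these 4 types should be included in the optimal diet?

Profitabilities (E/h, kJ/s): large mussels 1.2, dogwhelks 0.667, small mussels 0.583, limpets 0.146. Add prey in this order while the next type's profitability exceeds the intake rate on those already taken.
Rate on top 1: 0.2138. dogwhelks: 0.667 > 0.2138 → include.
Rate on top 2: 0.47. small mussels: 0.583 > 0.47 → include.
Rate on top 3: 0.4804. limpets: 0.146 < 0.4804 → exclude; stop.
Optimal diet: large mussels, dogwhelks, small mussels — 3 of 4 types.

3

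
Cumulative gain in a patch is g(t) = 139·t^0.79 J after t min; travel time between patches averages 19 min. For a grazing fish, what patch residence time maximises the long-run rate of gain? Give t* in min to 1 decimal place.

71.5 min

By the marginal value theorem, leave when the instantaneous gain rate g'(t) equals the habitat-wide average g(t)/(T + t).
g'(t) = 0.79·139·t^-0.21. Setting 0.79·139·t^-0.21 = 139·t^0.79/(19+t) gives 0.79(19+t) = t, so 0.21·t = 0.79×19.
t* = 0.79×19/0.21 = 71.48 min.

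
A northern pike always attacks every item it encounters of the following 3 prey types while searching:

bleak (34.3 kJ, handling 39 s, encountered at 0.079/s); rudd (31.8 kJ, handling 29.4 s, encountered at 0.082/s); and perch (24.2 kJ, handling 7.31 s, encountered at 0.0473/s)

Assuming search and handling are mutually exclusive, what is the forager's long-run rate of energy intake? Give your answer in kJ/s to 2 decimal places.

Energy encountered per unit search time: 0.079×34.3 + 0.082×31.8 + 0.0473×24.2 = 6.462 kJ/s.
Handling time per unit search time: 0.079×39 + 0.082×29.4 + 0.0473×7.31 = 5.838.
Rate = 6.462/(1 + 5.838) = 0.9451 kJ/s.

0.95 kJ/s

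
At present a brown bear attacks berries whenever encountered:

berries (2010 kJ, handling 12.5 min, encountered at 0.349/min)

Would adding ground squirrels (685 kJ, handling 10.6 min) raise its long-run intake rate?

No

Current rate: (0.349×2010)/(1 + 0.349×12.5) = 130.8 kJ/min.
Profitability of ground squirrels: 685/10.6 = 64.62 kJ/min.
64.62 < 130.8, so adding ground squirrels would lower the average — exclude it.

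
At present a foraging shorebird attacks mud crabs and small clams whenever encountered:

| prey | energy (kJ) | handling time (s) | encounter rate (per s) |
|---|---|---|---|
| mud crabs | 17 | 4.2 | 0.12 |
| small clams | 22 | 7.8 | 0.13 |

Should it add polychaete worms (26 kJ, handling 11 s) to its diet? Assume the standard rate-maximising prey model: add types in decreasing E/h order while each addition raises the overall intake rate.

Yes

Intake rate on the current diet: R = (0.12×17 + 0.13×22) / (1 + 0.12×4.2 + 0.13×7.8) = 4.9/2.518 = 1.946 kJ/s.
polychaete worms: E/h = 26/11 = 2.364 kJ/s.
2.364 > 1.946, so adding polychaete worms raises the average — include it.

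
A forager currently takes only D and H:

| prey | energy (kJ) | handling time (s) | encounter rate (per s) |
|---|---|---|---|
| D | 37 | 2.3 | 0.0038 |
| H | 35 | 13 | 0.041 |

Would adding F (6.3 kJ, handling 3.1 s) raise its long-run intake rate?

Yes

Intake rate on the current diet: R = (0.0038×37 + 0.041×35) / (1 + 0.0038×2.3 + 0.041×13) = 1.576/1.542 = 1.022 kJ/s.
F: E/h = 6.3/3.1 = 2.032 kJ/s.
Since 2.032 > R, including F increases the long-run rate.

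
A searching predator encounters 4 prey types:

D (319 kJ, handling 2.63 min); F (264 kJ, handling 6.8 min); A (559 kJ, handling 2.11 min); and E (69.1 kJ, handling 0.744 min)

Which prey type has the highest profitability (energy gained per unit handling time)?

A

Profitability E/h (kJ/min): D = 319/2.63 = 121, F = 264/6.8 = 38.8, A = 559/2.11 = 265, E = 69.1/0.744 = 92.9.
Ranked: A > D > E > F.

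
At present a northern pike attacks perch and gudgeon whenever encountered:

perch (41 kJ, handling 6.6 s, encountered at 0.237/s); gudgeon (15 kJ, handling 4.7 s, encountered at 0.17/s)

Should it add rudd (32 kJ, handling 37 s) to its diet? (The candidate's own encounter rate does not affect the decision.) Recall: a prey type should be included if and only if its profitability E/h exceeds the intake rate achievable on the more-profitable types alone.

No

Intake rate on the current diet: R = (0.237×41 + 0.17×15) / (1 + 0.237×6.6 + 0.17×4.7) = 12.27/3.363 = 3.647 kJ/s.
Profitability of rudd: 32/37 = 0.8649 kJ/s.
0.8649 < 3.647, so adding rudd would lower the average — exclude it.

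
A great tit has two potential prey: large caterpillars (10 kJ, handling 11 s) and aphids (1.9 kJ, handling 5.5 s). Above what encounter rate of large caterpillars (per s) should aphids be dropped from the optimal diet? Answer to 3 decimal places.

0.056 per s

The zero-one rule: include aphids iff E₂/h₂ > λE₁/(1+λh₁). Equality gives the switch point.
λE₁h₂ = E₂ + λE₂h₁ ⇒ λ = E₂/(E₁h₂ − E₂h₁) = 1.9/(55 − 20.9) = 0.05572 per s.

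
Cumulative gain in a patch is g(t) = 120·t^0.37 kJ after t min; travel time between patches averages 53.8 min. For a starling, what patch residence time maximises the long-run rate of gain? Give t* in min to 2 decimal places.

By the marginal value theorem, leave when the instantaneous gain rate g'(t) equals the habitat-wide average g(t)/(T + t).
g'(t) = 0.37·120·t^-0.63. Setting 0.37·120·t^-0.63 = 120·t^0.37/(53.8+t) gives 0.37(53.8+t) = t, so 0.63·t = 0.37×53.8.
t* = 0.37×53.8/0.63 = 31.6 min.

31.60 min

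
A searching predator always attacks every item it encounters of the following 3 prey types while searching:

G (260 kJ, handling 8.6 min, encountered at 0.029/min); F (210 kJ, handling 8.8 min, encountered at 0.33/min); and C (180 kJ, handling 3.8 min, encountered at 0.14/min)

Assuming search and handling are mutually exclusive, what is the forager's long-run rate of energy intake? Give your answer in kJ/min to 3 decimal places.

21.778 kJ/min

R = Σλ_iE_i / (1 + Σλ_ih_i)
Numerator: 0.029×260 + 0.33×210 + 0.14×180 = 102
Denominator: 1 + 0.029×8.6 + 0.33×8.8 + 0.14×3.8 = 4.685
R = 102/4.685 = 21.78 kJ/min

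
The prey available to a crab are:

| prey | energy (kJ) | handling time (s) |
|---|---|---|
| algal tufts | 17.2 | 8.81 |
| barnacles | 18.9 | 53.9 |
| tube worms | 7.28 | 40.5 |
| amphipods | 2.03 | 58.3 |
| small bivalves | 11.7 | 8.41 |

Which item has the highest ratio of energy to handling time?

In descending order of E/h:
algal tufts: 17.2/8.81 = 1.95 kJ/s
small bivalves: 11.7/8.41 = 1.39 kJ/s
barnacles: 18.9/53.9 = 0.351 kJ/s
tube worms: 7.28/40.5 = 0.18 kJ/s
amphipods: 2.03/58.3 = 0.0348 kJ/s

algal tufts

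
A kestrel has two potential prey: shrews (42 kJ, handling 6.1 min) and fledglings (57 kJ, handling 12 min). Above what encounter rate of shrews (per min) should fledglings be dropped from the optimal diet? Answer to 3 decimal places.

0.365 per min

The zero-one rule: include fledglings iff E₂/h₂ > λE₁/(1+λh₁). Equality gives the switch point.
λE₁h₂ = E₂ + λE₂h₁ ⇒ λ = E₂/(E₁h₂ − E₂h₁) = 57/(504 − 347.7) = 0.3647 per min.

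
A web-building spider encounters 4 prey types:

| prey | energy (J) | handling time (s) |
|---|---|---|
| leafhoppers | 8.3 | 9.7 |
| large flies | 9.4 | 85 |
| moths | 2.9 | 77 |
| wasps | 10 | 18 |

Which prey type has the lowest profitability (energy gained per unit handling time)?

In descending order of E/h:
leafhoppers: 8.3/9.7 = 0.856 J/s
wasps: 10/18 = 0.556 J/s
large flies: 9.4/85 = 0.111 J/s
moths: 2.9/77 = 0.0377 J/s

moths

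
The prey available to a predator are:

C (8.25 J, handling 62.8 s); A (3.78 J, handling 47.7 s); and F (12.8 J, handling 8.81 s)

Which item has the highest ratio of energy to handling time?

F

Profitability E/h (J/s): C = 8.25/62.8 = 0.131, A = 3.78/47.7 = 0.0792, F = 12.8/8.81 = 1.45.
Ranked: F > C > A.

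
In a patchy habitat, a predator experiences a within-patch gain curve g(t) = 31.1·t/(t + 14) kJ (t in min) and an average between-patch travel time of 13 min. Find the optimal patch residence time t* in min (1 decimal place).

Optimal t* satisfies g'(t*) = g(t*)/(T + t*).
g'(t) = 31.1·14/(t + 14)². Setting 31.1·14/(t+14)² = 31.1t/[(t+14)(13+t)] gives 14(13+t) = t(t+14), so t² = 14×13 = 182.
t* = √182 = 13.49 min.

13.5 min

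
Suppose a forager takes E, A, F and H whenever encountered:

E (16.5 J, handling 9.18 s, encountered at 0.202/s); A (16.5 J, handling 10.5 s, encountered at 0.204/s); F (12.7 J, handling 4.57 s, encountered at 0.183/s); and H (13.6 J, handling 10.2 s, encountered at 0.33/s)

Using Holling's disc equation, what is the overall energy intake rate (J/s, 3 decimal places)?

1.469 J/s

Energy encountered per unit search time: 0.202×16.5 + 0.204×16.5 + 0.183×12.7 + 0.33×13.6 = 13.51 J/s.
Handling time per unit search time: 0.202×9.18 + 0.204×10.5 + 0.183×4.57 + 0.33×10.2 = 8.199.
Rate = 13.51/(1 + 8.199) = 1.469 J/s.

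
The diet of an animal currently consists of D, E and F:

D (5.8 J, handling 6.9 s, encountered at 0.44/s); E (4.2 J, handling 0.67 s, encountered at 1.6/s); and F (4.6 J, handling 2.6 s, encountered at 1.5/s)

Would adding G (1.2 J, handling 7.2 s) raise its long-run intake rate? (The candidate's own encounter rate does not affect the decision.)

No

Current rate: (0.44×5.8 + 1.6×4.2 + 1.5×4.6)/(1 + 0.44×6.9 + 1.6×0.67 + 1.5×2.6) = 1.795 J/s.
Profitability of G: 1.2/7.2 = 0.1667 J/s.
Since 0.1667 < R, time spent handling G is better spent searching.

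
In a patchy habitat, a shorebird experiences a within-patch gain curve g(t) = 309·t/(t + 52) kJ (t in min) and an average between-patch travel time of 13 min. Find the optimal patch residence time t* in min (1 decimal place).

Optimal t* satisfies g'(t*) = g(t*)/(T + t*).
g'(t) = 309·52/(t + 52)². Setting 309·52/(t+52)² = 309t/[(t+52)(13+t)] gives 52(13+t) = t(t+52), so t² = 52×13 = 676.
t* = √676 = 26 min.

26.0 min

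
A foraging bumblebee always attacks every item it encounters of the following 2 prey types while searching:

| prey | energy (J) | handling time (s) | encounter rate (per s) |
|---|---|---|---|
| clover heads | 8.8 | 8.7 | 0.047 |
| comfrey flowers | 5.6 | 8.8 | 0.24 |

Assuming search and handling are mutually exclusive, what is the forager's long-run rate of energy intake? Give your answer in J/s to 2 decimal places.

Energy encountered per unit search time: 0.047×8.8 + 0.24×5.6 = 1.758 J/s.
Handling time per unit search time: 0.047×8.7 + 0.24×8.8 = 2.521.
Rate = 1.758/(1 + 2.521) = 0.4992 J/s.

0.50 J/s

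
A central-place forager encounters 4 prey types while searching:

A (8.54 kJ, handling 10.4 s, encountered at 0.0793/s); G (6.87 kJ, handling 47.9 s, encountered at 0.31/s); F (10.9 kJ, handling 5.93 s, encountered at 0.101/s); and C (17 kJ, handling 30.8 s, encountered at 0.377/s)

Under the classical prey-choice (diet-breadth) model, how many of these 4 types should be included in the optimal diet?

2

Rank by E/h (kJ/s): F 1.84, A 0.821, C 0.552, G 0.143. Include each in turn until the next type's E/h falls below the running intake rate.
Rate on top 1: 0.6885. A: 0.821 > 0.6885 → include.
Rate on top 2: 0.7337. C: 0.552 < 0.7337 → exclude; stop.
Optimal diet: F, A — 2 of 4 types.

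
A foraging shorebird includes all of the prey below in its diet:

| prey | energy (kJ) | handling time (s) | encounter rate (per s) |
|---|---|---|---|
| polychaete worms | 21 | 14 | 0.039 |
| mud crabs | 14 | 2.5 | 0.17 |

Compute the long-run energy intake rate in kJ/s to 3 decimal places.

Energy encountered per unit search time: 0.039×21 + 0.17×14 = 3.199 kJ/s.
Handling time per unit search time: 0.039×14 + 0.17×2.5 = 0.971.
Rate = 3.199/(1 + 0.971) = 1.623 kJ/s.

1.623 kJ/s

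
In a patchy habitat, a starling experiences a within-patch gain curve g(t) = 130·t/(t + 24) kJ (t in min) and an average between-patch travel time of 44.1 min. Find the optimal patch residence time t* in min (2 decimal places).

By the marginal value theorem, leave when the instantaneous gain rate g'(t) equals the habitat-wide average g(t)/(T + t).
g'(t) = 130·24/(t + 24)². Setting 130·24/(t+24)² = 130t/[(t+24)(44.1+t)] gives 24(44.1+t) = t(t+24), so t² = 24×44.1 = 1058.
t* = √1058 = 32.53 min.

32.53 min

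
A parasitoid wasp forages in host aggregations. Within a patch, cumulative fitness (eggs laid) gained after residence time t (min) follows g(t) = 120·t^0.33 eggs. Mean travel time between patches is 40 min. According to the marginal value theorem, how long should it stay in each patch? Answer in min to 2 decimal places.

19.70 min

Maximise g(t)/(T+t): set derivative to zero → g'(t)(T+t) = g(t).
g'(t) = 0.33·120·t^-0.67. Setting 0.33·120·t^-0.67 = 120·t^0.33/(40+t) gives 0.33(40+t) = t, so 0.67·t = 0.33×40.
t* = 0.33×40/0.67 = 19.7 min.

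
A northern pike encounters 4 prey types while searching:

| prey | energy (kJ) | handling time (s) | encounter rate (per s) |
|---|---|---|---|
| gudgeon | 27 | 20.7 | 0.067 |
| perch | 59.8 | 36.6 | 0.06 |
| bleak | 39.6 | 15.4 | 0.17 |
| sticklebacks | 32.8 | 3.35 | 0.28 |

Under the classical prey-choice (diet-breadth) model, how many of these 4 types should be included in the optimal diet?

1

E/h in descending order: sticklebacks 9.79, bleak 2.57, perch 1.63, gudgeon 1.3 kJ/s. The optimal diet is the largest prefix of this list for which every included type satisfies E_i/h_i > R on the types above it.
Rate on top 1: 4.739. bleak: 2.57 < 4.739 → exclude; stop.
Optimal diet: sticklebacks — 1 of 4 types.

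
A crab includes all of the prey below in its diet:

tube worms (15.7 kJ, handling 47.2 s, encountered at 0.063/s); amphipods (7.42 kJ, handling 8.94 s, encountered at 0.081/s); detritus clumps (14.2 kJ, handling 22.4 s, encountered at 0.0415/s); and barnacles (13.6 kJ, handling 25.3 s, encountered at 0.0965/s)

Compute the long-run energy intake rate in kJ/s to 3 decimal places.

Energy encountered per unit search time: 0.063×15.7 + 0.081×7.42 + 0.0415×14.2 + 0.0965×13.6 = 3.492 kJ/s.
Handling time per unit search time: 0.063×47.2 + 0.081×8.94 + 0.0415×22.4 + 0.0965×25.3 = 7.069.
Rate = 3.492/(1 + 7.069) = 0.4328 kJ/s.

0.433 kJ/s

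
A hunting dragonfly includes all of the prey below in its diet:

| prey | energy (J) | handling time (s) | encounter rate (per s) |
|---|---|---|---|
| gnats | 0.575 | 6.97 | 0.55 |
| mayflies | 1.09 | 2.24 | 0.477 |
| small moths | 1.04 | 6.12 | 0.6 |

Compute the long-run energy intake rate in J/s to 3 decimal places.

R = (0.55×0.575 + 0.477×1.09 + 0.6×1.04) / (1 + 0.55×6.97 + 0.477×2.24 + 0.6×6.12) = 1.46/9.574 = 0.1525 J/s.

0.153 J/s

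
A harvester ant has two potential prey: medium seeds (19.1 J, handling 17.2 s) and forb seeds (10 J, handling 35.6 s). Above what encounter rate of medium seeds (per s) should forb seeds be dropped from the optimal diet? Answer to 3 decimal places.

At the threshold, the rate on medium seeds alone equals the profitability of forb seeds: λ·19.1/(1 + λ·17.2) = 10/35.6 = 0.2809.
Rearranging, λ(19.1 − 0.2809×17.2) = 0.2809, so λ = 0.2809/14.27 = 0.01969 per s.

0.020 per s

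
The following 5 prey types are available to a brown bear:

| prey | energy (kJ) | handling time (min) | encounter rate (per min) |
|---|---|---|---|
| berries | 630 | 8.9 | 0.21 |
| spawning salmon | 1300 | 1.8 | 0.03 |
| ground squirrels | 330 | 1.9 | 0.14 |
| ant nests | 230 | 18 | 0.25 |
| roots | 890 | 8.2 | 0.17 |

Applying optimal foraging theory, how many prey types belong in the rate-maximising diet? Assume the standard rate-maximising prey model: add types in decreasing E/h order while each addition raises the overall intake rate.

3

Profitabilities (E/h, kJ/min): spawning salmon 722, ground squirrels 174, roots 109, berries 70.8, ant nests 12.8. Add prey in this order while the next type's profitability exceeds the intake rate on those already taken.
Rate on top 1: 37. ground squirrels: 174 > 37 → include.
Rate on top 2: 64.55. roots: 109 > 64.55 → include.
Rate on top 3: 87.14. berries: 70.8 < 87.14 → exclude; stop.
Optimal diet: spawning salmon, ground squirrels, roots — 3 of 5 types.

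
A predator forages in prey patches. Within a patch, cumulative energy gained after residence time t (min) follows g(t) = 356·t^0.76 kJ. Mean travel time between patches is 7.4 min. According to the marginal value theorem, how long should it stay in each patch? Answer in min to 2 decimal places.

By the marginal value theorem, leave when the instantaneous gain rate g'(t) equals the habitat-wide average g(t)/(T + t).
g'(t) = 0.76·356·t^-0.24. Setting 0.76·356·t^-0.24 = 356·t^0.76/(7.4+t) gives 0.76(7.4+t) = t, so 0.24·t = 0.76×7.4.
t* = 0.76×7.4/0.24 = 23.43 min.

23.43 min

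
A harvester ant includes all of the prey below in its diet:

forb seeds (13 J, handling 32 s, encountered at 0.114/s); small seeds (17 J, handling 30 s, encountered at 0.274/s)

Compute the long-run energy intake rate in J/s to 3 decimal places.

R = Σλ_iE_i / (1 + Σλ_ih_i)
Numerator: 0.114×13 + 0.274×17 = 6.14
Denominator: 1 + 0.114×32 + 0.274×30 = 12.87
R = 6.14/12.87 = 0.4772 J/s

0.477 J/s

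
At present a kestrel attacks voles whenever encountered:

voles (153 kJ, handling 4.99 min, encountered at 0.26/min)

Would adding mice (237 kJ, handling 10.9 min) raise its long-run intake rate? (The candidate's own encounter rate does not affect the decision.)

Yes

Current rate: (0.26×153)/(1 + 0.26×4.99) = 17.32 kJ/min.
mice: E/h = 237/10.9 = 21.74 kJ/min.
Since 21.74 > R, including mice increases the long-run rate.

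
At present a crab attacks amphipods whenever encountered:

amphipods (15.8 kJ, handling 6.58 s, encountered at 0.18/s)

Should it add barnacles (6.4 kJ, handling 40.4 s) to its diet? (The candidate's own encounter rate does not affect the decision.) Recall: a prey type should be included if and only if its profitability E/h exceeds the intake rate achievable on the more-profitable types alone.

Current rate: (0.18×15.8)/(1 + 0.18×6.58) = 1.302 kJ/s.
barnacles: E/h = 6.4/40.4 = 0.1584 kJ/s.
0.1584 < 1.302, so adding barnacles would lower the average — exclude it.

No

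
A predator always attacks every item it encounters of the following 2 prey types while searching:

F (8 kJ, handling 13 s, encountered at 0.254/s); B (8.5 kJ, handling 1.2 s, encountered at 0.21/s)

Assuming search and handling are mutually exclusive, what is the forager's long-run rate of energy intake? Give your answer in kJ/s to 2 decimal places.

0.84 kJ/s

R = (0.254×8 + 0.21×8.5) / (1 + 0.254×13 + 0.21×1.2) = 3.817/4.554 = 0.8382 kJ/s.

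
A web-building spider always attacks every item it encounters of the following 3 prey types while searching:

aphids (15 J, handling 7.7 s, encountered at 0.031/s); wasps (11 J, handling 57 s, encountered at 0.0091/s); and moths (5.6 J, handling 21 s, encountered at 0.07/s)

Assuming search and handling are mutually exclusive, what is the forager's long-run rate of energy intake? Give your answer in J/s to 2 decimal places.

Energy encountered per unit search time: 0.031×15 + 0.0091×11 + 0.07×5.6 = 0.9571 J/s.
Handling time per unit search time: 0.031×7.7 + 0.0091×57 + 0.07×21 = 2.227.
Rate = 0.9571/(1 + 2.227) = 0.2966 J/s.

0.30 J/s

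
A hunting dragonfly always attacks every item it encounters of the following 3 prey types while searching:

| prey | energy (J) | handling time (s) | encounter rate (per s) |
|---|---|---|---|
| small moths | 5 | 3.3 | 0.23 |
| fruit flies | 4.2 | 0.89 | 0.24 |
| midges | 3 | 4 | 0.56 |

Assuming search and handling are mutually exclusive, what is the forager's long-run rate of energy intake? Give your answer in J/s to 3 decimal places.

0.911 J/s

R = (0.23×5 + 0.24×4.2 + 0.56×3) / (1 + 0.23×3.3 + 0.24×0.89 + 0.56×4) = 3.838/4.213 = 0.9111 J/s.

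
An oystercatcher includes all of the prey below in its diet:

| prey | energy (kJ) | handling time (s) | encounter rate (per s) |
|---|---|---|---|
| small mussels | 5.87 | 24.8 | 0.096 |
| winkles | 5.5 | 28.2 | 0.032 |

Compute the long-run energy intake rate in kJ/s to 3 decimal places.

R = (0.096×5.87 + 0.032×5.5) / (1 + 0.096×24.8 + 0.032×28.2) = 0.7395/4.283 = 0.1727 kJ/s.

0.173 kJ/s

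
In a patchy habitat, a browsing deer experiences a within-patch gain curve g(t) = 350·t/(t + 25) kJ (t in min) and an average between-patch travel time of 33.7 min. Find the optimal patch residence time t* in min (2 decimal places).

29.03 min

Optimal t* satisfies g'(t*) = g(t*)/(T + t*).
g'(t) = 350·25/(t + 25)². Setting 350·25/(t+25)² = 350t/[(t+25)(33.7+t)] gives 25(33.7+t) = t(t+25), so t² = 25×33.7 = 842.5.
t* = √842.5 = 29.03 min.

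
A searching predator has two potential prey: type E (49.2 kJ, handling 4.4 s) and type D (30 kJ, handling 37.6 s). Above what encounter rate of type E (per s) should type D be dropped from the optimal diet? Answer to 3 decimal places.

0.017 per s

At the threshold, the rate on type E alone equals the profitability of type D: λ·49.2/(1 + λ·4.4) = 30/37.6 = 0.7979.
Rearranging, λ(49.2 − 0.7979×4.4) = 0.7979, so λ = 0.7979/45.69 = 0.01746 per s.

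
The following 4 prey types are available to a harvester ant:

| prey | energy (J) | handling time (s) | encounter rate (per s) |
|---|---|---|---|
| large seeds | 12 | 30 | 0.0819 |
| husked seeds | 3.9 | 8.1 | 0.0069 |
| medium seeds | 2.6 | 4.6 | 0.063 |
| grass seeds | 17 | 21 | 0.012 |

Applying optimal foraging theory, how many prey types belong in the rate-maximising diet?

Rank by E/h (J/s): grass seeds 0.81, medium seeds 0.565, husked seeds 0.481, large seeds 0.4. Include each in turn until the next type's E/h falls below the running intake rate.
Rate on top 1: 0.1629. medium seeds: 0.565 > 0.1629 → include.
Rate on top 2: 0.2386. husked seeds: 0.481 > 0.2386 → include.
Rate on top 3: 0.2471. large seeds: 0.4 > 0.2471 → include.
Optimal diet: grass seeds, medium seeds, husked seeds, large seeds — 4 of 4 types.

4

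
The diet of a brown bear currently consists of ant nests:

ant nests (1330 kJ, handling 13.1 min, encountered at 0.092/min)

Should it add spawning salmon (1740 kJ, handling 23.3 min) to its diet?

Intake rate on the current diet: R = (0.092×1330) / (1 + 0.092×13.1) = 122.4/2.205 = 55.49 kJ/min.
Profitability of spawning salmon: 1740/23.3 = 74.68 kJ/min.
Since 74.68 > R, including spawning salmon increases the long-run rate.

Yes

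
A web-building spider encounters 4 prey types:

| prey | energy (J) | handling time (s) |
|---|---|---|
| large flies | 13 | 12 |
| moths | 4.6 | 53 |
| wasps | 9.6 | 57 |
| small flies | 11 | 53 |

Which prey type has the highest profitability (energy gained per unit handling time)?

Profitability E/h (J/s): large flies = 13/12 = 1.08, moths = 4.6/53 = 0.0868, wasps = 9.6/57 = 0.168, small flies = 11/53 = 0.208.
Ranked: large flies > small flies > wasps > moths.

large flies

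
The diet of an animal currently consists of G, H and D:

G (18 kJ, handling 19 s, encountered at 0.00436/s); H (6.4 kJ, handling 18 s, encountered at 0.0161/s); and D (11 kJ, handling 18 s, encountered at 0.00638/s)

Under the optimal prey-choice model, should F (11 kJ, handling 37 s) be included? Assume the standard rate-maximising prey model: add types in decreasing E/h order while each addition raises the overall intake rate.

On G, H and D alone, R = ΣλE/(1+Σλh) = 0.2517/1.487 = 0.1692 kJ/s.
Profitability of F: 11/37 = 0.2973 kJ/s.
Since 0.2973 > R, including F increases the long-run rate.

Yes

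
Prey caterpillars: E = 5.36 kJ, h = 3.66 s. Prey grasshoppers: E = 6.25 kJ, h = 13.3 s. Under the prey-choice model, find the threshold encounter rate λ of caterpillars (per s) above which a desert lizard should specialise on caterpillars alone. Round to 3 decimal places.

The zero-one rule: include grasshoppers iff E₂/h₂ > λE₁/(1+λh₁). Equality gives the switch point.
λE₁h₂ = E₂ + λE₂h₁ ⇒ λ = E₂/(E₁h₂ − E₂h₁) = 6.25/(71.29 − 22.88) = 0.1291 per s.

0.129 per s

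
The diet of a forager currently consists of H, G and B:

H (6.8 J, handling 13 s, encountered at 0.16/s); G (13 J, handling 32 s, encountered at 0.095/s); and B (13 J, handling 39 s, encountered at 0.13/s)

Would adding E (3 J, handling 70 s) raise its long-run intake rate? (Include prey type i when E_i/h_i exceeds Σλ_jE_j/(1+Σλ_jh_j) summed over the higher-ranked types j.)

On H, G and B alone, R = ΣλE/(1+Σλh) = 4.013/11.19 = 0.3586 J/s.
E: E/h = 3/70 = 0.04286 J/s.
0.04286 < 0.3586, so adding E would lower the average — exclude it.

No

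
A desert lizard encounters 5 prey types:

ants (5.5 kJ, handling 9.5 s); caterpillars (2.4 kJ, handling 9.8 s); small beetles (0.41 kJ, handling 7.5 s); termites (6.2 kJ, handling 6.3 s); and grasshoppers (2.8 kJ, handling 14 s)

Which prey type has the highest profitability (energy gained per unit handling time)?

In descending order of E/h:
termites: 6.2/6.3 = 0.984 kJ/s
ants: 5.5/9.5 = 0.579 kJ/s
caterpillars: 2.4/9.8 = 0.245 kJ/s
grasshoppers: 2.8/14 = 0.2 kJ/s
small beetles: 0.41/7.5 = 0.0547 kJ/s

termites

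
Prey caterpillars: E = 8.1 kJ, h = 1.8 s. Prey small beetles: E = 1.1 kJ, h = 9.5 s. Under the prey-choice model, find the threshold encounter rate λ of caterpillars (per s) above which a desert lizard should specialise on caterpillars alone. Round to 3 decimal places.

The zero-one rule: include small beetles iff E₂/h₂ > λE₁/(1+λh₁). Equality gives the switch point.
λE₁h₂ = E₂ + λE₂h₁ ⇒ λ = E₂/(E₁h₂ − E₂h₁) = 1.1/(76.95 − 1.98) = 0.01467 per s.

0.015 per s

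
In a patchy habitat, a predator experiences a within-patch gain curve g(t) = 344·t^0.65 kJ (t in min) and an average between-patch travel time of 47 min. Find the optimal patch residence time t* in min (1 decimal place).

87.3 min

By the marginal value theorem, leave when the instantaneous gain rate g'(t) equals the habitat-wide average g(t)/(T + t).
g'(t) = 0.65·344·t^-0.35. Setting 0.65·344·t^-0.35 = 344·t^0.65/(47+t) gives 0.65(47+t) = t, so 0.35·t = 0.65×47.
t* = 0.65×47/0.35 = 87.29 min.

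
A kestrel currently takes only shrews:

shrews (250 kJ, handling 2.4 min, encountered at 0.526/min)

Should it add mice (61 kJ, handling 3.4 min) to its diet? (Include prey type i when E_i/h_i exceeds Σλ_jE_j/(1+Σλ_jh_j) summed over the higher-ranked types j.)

No

Intake rate on the current diet: R = (0.526×250) / (1 + 0.526×2.4) = 131.5/2.262 = 58.12 kJ/min.
mice: E/h = 61/3.4 = 17.94 kJ/min.
Since 17.94 < R, time spent handling mice is better spent searching.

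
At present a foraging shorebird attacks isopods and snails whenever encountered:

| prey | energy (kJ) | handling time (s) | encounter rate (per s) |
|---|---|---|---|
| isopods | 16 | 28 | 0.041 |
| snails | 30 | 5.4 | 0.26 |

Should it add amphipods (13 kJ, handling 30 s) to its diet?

On isopods and snails alone, R = ΣλE/(1+Σλh) = 8.456/3.552 = 2.381 kJ/s.
Profitability of amphipods: 13/30 = 0.4333 kJ/s.
Since 0.4333 < R, time spent handling amphipods is better spent searching.

No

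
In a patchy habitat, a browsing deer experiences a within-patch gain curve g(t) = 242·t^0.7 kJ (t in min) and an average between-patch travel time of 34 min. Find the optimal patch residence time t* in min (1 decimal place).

79.3 min

Maximise g(t)/(T+t): set derivative to zero → g'(t)(T+t) = g(t).
g'(t) = 0.7·242·t^-0.3. Setting 0.7·242·t^-0.3 = 242·t^0.7/(34+t) gives 0.7(34+t) = t, so 0.30·t = 0.7×34.
t* = 0.7×34/0.30 = 79.33 min.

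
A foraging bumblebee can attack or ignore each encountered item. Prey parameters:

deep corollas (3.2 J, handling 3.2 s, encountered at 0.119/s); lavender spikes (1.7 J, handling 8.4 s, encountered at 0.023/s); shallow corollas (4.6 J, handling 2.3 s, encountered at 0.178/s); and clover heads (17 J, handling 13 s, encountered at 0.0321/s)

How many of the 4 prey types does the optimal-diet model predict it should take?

3

Rank by E/h (J/s): shallow corollas 2, clover heads 1.31, deep corollas 1, lavender spikes 0.202. Include each in turn until the next type's E/h falls below the running intake rate.
Rate on top 1: 0.581. clover heads: 1.31 > 0.581 → include.
Rate on top 2: 0.747. deep corollas: 1 > 0.747 → include.
Rate on top 3: 0.7906. lavender spikes: 0.202 < 0.7906 → exclude; stop.
Optimal diet: shallow corollas, clover heads, deep corollas — 3 of 4 types.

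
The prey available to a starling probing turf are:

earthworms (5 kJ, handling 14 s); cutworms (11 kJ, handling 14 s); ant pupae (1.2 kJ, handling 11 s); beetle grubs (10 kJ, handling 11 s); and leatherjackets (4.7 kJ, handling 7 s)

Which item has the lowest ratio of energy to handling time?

In descending order of E/h:
beetle grubs: 10/11 = 0.909 kJ/s
cutworms: 11/14 = 0.786 kJ/s
leatherjackets: 4.7/7 = 0.671 kJ/s
earthworms: 5/14 = 0.357 kJ/s
ant pupae: 1.2/11 = 0.109 kJ/s

ant pupae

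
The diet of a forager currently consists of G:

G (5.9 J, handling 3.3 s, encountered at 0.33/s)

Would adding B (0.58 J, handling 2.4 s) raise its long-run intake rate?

No

Intake rate on the current diet: R = (0.33×5.9) / (1 + 0.33×3.3) = 1.947/2.089 = 0.932 J/s.
Profitability of B: 0.58/2.4 = 0.2417 J/s.
Since 0.2417 < R, time spent handling B is better spent searching.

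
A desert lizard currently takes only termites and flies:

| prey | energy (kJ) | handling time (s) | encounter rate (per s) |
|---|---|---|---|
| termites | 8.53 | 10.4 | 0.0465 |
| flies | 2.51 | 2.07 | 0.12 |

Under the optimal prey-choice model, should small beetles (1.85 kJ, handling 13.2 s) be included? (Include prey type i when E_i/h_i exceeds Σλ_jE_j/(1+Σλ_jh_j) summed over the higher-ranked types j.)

No

Current rate: (0.0465×8.53 + 0.12×2.51)/(1 + 0.0465×10.4 + 0.12×2.07) = 0.4029 kJ/s.
small beetles: E/h = 1.85/13.2 = 0.1402 kJ/s.
0.1402 < 0.4029, so adding small beetles would lower the average — exclude it.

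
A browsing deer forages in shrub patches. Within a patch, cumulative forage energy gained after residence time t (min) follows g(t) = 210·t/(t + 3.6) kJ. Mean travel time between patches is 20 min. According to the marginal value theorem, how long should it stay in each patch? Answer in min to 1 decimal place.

Optimal t* satisfies g'(t*) = g(t*)/(T + t*).
g'(t) = 210·3.6/(t + 3.6)². Setting 210·3.6/(t+3.6)² = 210t/[(t+3.6)(20+t)] gives 3.6(20+t) = t(t+3.6), so t² = 3.6×20 = 72.
t* = √72 = 8.485 min.

8.5 min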